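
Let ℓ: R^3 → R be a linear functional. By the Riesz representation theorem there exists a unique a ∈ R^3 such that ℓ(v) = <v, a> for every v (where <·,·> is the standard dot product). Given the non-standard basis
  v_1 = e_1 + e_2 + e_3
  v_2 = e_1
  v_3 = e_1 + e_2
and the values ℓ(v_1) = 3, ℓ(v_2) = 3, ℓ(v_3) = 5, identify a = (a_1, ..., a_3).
a = (3, 2, -2)

Write a = (a_1, ..., a_3) in the standard basis. For each basis vector v_i, ℓ(v_i) = <v_i, a> is a linear equation in the a_j's. Collect the n equations into a matrix system V a = ℓ, where row i of V is v_i (expressed in the standard basis). Since V is invertible (lower-triangular with 1s on the diagonal, up to permutation), solve by back-substitution:
  V =
[[1, 1, 1],
 [1, 0, 0],
 [1, 1, 0]]
  V a = (3, 3, 5)
Solving gives a = (3, 2, -2).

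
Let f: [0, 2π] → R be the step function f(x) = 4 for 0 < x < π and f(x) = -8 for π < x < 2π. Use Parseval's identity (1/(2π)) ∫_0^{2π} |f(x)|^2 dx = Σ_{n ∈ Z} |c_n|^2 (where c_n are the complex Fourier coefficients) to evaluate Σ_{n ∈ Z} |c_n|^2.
Σ |c_n|^2 = 40

Parseval equates the L^2 energy of f (normalised by 1/(2π)) with the ℓ^2 sum of its Fourier coefficients: (1/(2π)) ∫_0^{2π} |f|^2 = Σ |c_n|^2.
Compute the left side: (1/(2π)) [∫_0^π 4^2 dx + ∫_π^{2π} (-8)^2 dx] = (1/(2π)) · (16π + 64π) = (16 + 64)/2 = 40.
So Σ_{n ∈ Z} |c_n|^2 = 40.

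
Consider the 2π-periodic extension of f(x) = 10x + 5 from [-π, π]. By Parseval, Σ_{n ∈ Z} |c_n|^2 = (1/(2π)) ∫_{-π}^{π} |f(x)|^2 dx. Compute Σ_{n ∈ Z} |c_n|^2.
Σ |c_n|^2 = 100π^2/3 + 25

Expand and integrate term by term over [-π, π]:
  ∫ (10x)^2 dx = 100·(2π^3/3); ∫ 2·10·(5)·x dx = 0 (odd integrand); ∫ 5^2 dx = 25·2π.
So (1/(2π)) ∫_{-π}^{π} (10x + 5)^2 dx = 100π^2/3 + 25 = 100π^2/3 + 25.
Parseval ⇒ Σ |c_n|^2 = 100π^2/3 + 25.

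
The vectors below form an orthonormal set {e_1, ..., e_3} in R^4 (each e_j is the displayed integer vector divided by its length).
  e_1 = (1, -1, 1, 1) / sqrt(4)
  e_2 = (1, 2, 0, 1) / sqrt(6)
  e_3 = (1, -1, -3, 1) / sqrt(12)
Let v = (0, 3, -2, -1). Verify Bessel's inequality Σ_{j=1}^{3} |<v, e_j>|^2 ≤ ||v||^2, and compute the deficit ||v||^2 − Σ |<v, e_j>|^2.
Σ |<v, e_j>|^2 = 27/2; ||v||^2 = 14; deficit = 1/2

Write each e_j = u_j / sqrt(<u_j, u_j>) where u_j is the displayed integer vector. Then <v, e_j> = <v, u_j> / sqrt(<u_j, u_j>), so |<v, e_j>|^2 = <v, u_j>^2 / <u_j, u_j>.
Coefficients: <v, e_1> = -6/sqrt(4), <v, e_2> = 5/sqrt(6), <v, e_3> = 2/sqrt(12).
Square and sum: Σ |<v, e_j>|^2 = 27/2.
Compute ||v||^2 = v·v = 14.
Deficit = 14 − 27/2 = 1/2 ≥ 0, confirming Bessel's inequality. (The deficit equals ||v − Σ <v,e_j> e_j||^2, the squared distance from v to span{e_j}.)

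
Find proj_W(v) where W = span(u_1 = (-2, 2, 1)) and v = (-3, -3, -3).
proj_W(v) = (2/3, -2/3, -1/3)

Set up U = [u_1 | ... | u_1] ∈ R^(3×1). The projector onto W = col(U) is P = U (U^T U)^(-1) U^T.
Compute U^T U =
  [9],
and U^T v = (-3).
Solve U^T U · c = U^T v for the coefficients: c = (-1/3). The projection is proj_W(v) = U c.
Check: (v - proj_W(v)) · u_1 = 0  (should be 0).
Result: proj_W(v) = (2/3, -2/3, -1/3).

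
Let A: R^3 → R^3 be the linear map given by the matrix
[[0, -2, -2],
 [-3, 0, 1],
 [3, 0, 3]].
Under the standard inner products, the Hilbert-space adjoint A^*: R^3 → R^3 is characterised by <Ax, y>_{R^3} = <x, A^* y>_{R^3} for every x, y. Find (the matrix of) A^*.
A^* = A^T =
[[0, -3, 3],
 [-2, 0, 0],
 [-2, 1, 3]]

For real matrices with standard dot products, the defining identity <Ax, y> = <x, A^* y> gives (Ax)^T y = x^T (A^*) y, i.e. x^T A^T y = x^T (A^*) y. Since this holds for all x, y, we must have A^* = A^T. Therefore
A^* =
[[0, -3, 3],
 [-2, 0, 0],
 [-2, 1, 3]].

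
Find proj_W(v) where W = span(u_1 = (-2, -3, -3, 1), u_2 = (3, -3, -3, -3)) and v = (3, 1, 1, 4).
proj_W(v) = (1/83, 114/83, 114/83, 22/83)

Set up U = [u_1 | ... | u_2] ∈ R^(4×2). The projector onto W = col(U) is P = U (U^T U)^(-1) U^T.
Compute U^T U =
  [23, 9]
  [9, 36],
and U^T v = (-8, -9).
Solve U^T U · c = U^T v for the coefficients: c = (-23/83, -15/83). The projection is proj_W(v) = U c.
Check: (v - proj_W(v)) · u_1 = 0  (should be 0).
Check: (v - proj_W(v)) · u_2 = 0  (should be 0).
Result: proj_W(v) = (1/83, 114/83, 114/83, 22/83).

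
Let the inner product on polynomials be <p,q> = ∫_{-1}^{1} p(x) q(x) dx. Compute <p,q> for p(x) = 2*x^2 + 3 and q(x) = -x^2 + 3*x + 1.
<p,q> = 68/15

Expand the product: p(x)·q(x) = -2*x^4 + 6*x^3 - x^2 + 9*x + 3.
∫_{-1}^{1} of each monomial x^k gives [2/(k+1) if k even, 0 if k odd]. Integrating term-by-term (or equivalently evaluating the antiderivative F(x) = -2*x^5/5 + 3*x^4/2 - x^3/3 + 9*x^2/2 + 3*x at the endpoints):
  F(1) − F(−1) = 124/15 − (56/15) = 68/15.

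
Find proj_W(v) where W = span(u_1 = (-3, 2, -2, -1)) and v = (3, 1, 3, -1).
proj_W(v) = (2, -4/3, 4/3, 2/3)

Set up U = [u_1 | ... | u_1] ∈ R^(4×1). The projector onto W = col(U) is P = U (U^T U)^(-1) U^T.
Compute U^T U =
  [18],
and U^T v = (-12).
Solve U^T U · c = U^T v for the coefficients: c = (-2/3). The projection is proj_W(v) = U c.
Check: (v - proj_W(v)) · u_1 = 0  (should be 0).
Result: proj_W(v) = (2, -4/3, 4/3, 2/3).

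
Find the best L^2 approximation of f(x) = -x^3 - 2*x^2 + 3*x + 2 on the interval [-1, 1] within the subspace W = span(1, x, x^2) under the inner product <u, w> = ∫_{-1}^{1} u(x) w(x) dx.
g(x) = -2*x^2 + 12*x/5 + 2

The best approximation g ∈ W is the orthogonal projection of f onto W. Writing g = a_0 + a_1 x + a_2 x^2, the coefficients solve the normal equations G · a = b where
  G_{ij} = <φ_i, φ_j> and b_i = <f, φ_i>, with φ_0 = 1, φ_1 = x, φ_2 = x^2.
G =
  [2, 0, 2/3]
  [0, 2/3, 0]
  [2/3, 0, 2/5],
b = (8/3, 8/5, 8/15).
Solving gives a_0 = 2, a_1 = 12/5, a_2 = -2, so
  g(x) = -2*x^2 + 12*x/5 + 2.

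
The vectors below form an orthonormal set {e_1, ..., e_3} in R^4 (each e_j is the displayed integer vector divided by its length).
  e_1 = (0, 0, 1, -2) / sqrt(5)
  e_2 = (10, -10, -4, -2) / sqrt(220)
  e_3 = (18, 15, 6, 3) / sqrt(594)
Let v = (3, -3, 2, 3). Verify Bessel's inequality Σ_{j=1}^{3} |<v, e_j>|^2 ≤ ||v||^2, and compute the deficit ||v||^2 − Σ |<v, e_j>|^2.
Σ |<v, e_j>|^2 = 43/3; ||v||^2 = 31; deficit = 50/3

Write each e_j = u_j / sqrt(<u_j, u_j>) where u_j is the displayed integer vector. Then <v, e_j> = <v, u_j> / sqrt(<u_j, u_j>), so |<v, e_j>|^2 = <v, u_j>^2 / <u_j, u_j>.
Coefficients: <v, e_1> = -4/sqrt(5), <v, e_2> = 46/sqrt(220), <v, e_3> = 30/sqrt(594).
Square and sum: Σ |<v, e_j>|^2 = 43/3.
Compute ||v||^2 = v·v = 31.
Deficit = 31 − 43/3 = 50/3 ≥ 0, confirming Bessel's inequality. (The deficit equals ||v − Σ <v,e_j> e_j||^2, the squared distance from v to span{e_j}.)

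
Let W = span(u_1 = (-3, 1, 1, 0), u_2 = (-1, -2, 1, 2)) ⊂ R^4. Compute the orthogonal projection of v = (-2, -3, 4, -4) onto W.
proj_W(v) = (-108/53, 1/53, 46/53, 30/53)

Set up U = [u_1 | ... | u_2] ∈ R^(4×2). The projector onto W = col(U) is P = U (U^T U)^(-1) U^T.
Compute U^T U =
  [11, 2]
  [2, 10],
and U^T v = (7, 4).
Solve U^T U · c = U^T v for the coefficients: c = (31/53, 15/53). The projection is proj_W(v) = U c.
Check: (v - proj_W(v)) · u_1 = 0  (should be 0).
Check: (v - proj_W(v)) · u_2 = 0  (should be 0).
Result: proj_W(v) = (-108/53, 1/53, 46/53, 30/53).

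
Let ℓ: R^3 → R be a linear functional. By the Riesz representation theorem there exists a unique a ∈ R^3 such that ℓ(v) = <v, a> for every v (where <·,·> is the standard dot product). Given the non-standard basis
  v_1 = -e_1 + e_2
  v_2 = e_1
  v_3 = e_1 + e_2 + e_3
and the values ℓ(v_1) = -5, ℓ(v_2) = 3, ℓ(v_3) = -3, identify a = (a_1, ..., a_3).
a = (3, -2, -4)

Write a = (a_1, ..., a_3) in the standard basis. For each basis vector v_i, ℓ(v_i) = <v_i, a> is a linear equation in the a_j's. Collect the n equations into a matrix system V a = ℓ, where row i of V is v_i (expressed in the standard basis). Since V is invertible (lower-triangular with 1s on the diagonal, up to permutation), solve by back-substitution:
  V =
[[-1, 1, 0],
 [1, 0, 0],
 [1, 1, 1]]
  V a = (-5, 3, -3)
Solving gives a = (3, -2, -4).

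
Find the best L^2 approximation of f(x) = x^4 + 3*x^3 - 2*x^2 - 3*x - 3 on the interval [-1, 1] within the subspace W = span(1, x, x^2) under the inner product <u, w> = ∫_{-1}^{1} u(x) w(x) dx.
g(x) = -8*x^2/7 - 6*x/5 - 108/35

The best approximation g ∈ W is the orthogonal projection of f onto W. Writing g = a_0 + a_1 x + a_2 x^2, the coefficients solve the normal equations G · a = b where
  G_{ij} = <φ_i, φ_j> and b_i = <f, φ_i>, with φ_0 = 1, φ_1 = x, φ_2 = x^2.
G =
  [2, 0, 2/3]
  [0, 2/3, 0]
  [2/3, 0, 2/5],
b = (-104/15, -4/5, -88/35).
Solving gives a_0 = -108/35, a_1 = -6/5, a_2 = -8/7, so
  g(x) = -8*x^2/7 - 6*x/5 - 108/35.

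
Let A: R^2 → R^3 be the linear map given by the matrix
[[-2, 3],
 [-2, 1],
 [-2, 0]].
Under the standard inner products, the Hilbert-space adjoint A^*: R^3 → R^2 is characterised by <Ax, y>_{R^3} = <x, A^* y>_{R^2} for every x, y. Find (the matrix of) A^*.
A^* = A^T =
[[-2, -2, -2],
 [3, 1, 0]]

For real matrices with standard dot products, the defining identity <Ax, y> = <x, A^* y> gives (Ax)^T y = x^T (A^*) y, i.e. x^T A^T y = x^T (A^*) y. Since this holds for all x, y, we must have A^* = A^T. Therefore
A^* =
[[-2, -2, -2],
 [3, 1, 0]].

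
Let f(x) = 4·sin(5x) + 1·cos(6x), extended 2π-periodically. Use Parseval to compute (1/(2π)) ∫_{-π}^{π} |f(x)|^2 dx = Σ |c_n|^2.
Σ |c_n|^2 = 17/2

Expand |f|^2 and use orthogonality of {sin(nx), cos(mx)} on [-π, π]:
  ∫_{-π}^{π} sin(nx)^2 dx = π, ∫ cos(mx)^2 dx = π, and cross terms integrate to 0.
So ∫_{-π}^{π} f(x)^2 dx = 4^2 · π + 1^2 · π = (16 + 1)π.
Divide by 2π: (16 + 1)/2 = 17/2.
By Parseval, this equals Σ |c_n|^2.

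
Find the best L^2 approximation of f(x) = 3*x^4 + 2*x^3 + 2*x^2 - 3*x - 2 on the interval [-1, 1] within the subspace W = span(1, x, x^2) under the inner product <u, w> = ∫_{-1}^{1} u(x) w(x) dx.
g(x) = 32*x^2/7 - 9*x/5 - 79/35

The best approximation g ∈ W is the orthogonal projection of f onto W. Writing g = a_0 + a_1 x + a_2 x^2, the coefficients solve the normal equations G · a = b where
  G_{ij} = <φ_i, φ_j> and b_i = <f, φ_i>, with φ_0 = 1, φ_1 = x, φ_2 = x^2.
G =
  [2, 0, 2/3]
  [0, 2/3, 0]
  [2/3, 0, 2/5],
b = (-22/15, -6/5, 34/105).
Solving gives a_0 = -79/35, a_1 = -9/5, a_2 = 32/7, so
  g(x) = 32*x^2/7 - 9*x/5 - 79/35.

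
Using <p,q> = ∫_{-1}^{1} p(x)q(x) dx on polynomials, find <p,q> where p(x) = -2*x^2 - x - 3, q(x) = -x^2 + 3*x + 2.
<p,q> = -208/15

Expand the product: p(x)·q(x) = 2*x^4 - 5*x^3 - 4*x^2 - 11*x - 6.
∫_{-1}^{1} of each monomial x^k gives [2/(k+1) if k even, 0 if k odd]. Integrating term-by-term (or equivalently evaluating the antiderivative F(x) = 2*x^5/5 - 5*x^4/4 - 4*x^3/3 - 11*x^2/2 - 6*x at the endpoints):
  F(1) − F(−1) = -821/60 − (11/60) = -208/15.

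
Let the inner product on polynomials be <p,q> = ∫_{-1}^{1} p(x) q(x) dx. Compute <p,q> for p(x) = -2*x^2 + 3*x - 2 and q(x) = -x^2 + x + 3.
<p,q> = -178/15

Expand the product: p(x)·q(x) = 2*x^4 - 5*x^3 - x^2 + 7*x - 6.
∫_{-1}^{1} of each monomial x^k gives [2/(k+1) if k even, 0 if k odd]. Integrating term-by-term (or equivalently evaluating the antiderivative F(x) = 2*x^5/5 - 5*x^4/4 - x^3/3 + 7*x^2/2 - 6*x at the endpoints):
  F(1) − F(−1) = -221/60 − (491/60) = -178/15.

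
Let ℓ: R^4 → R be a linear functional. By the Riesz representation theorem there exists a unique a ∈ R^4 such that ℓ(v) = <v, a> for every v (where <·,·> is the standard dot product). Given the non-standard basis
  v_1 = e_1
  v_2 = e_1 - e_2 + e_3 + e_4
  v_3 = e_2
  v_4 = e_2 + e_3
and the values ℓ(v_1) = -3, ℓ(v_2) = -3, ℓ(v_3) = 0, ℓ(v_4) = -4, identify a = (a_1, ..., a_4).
a = (-3, 0, -4, 4)

Write a = (a_1, ..., a_4) in the standard basis. For each basis vector v_i, ℓ(v_i) = <v_i, a> is a linear equation in the a_j's. Collect the n equations into a matrix system V a = ℓ, where row i of V is v_i (expressed in the standard basis). Since V is invertible (lower-triangular with 1s on the diagonal, up to permutation), solve by back-substitution:
  V =
[[1, 0, 0, 0],
 [1, -1, 1, 1],
 [0, 1, 0, 0],
 [0, 1, 1, 0]]
  V a = (-3, -3, 0, -4)
Solving gives a = (-3, 0, -4, 4).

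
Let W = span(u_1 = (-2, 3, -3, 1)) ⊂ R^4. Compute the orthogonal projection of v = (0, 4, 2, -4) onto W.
proj_W(v) = (-4/23, 6/23, -6/23, 2/23)

Set up U = [u_1 | ... | u_1] ∈ R^(4×1). The projector onto W = col(U) is P = U (U^T U)^(-1) U^T.
Compute U^T U =
  [23],
and U^T v = (2).
Solve U^T U · c = U^T v for the coefficients: c = (2/23). The projection is proj_W(v) = U c.
Check: (v - proj_W(v)) · u_1 = 0  (should be 0).
Result: proj_W(v) = (-4/23, 6/23, -6/23, 2/23).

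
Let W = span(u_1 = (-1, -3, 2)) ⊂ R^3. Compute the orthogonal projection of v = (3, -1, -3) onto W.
proj_W(v) = (3/7, 9/7, -6/7)

Set up U = [u_1 | ... | u_1] ∈ R^(3×1). The projector onto W = col(U) is P = U (U^T U)^(-1) U^T.
Compute U^T U =
  [14],
and U^T v = (-6).
Solve U^T U · c = U^T v for the coefficients: c = (-3/7). The projection is proj_W(v) = U c.
Check: (v - proj_W(v)) · u_1 = 0  (should be 0).
Result: proj_W(v) = (3/7, 9/7, -6/7).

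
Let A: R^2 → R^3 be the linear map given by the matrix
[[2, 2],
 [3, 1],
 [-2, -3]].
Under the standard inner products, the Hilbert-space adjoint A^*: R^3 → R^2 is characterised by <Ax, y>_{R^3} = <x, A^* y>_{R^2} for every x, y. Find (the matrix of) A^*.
A^* = A^T =
[[2, 3, -2],
 [2, 1, -3]]

For real matrices with standard dot products, the defining identity <Ax, y> = <x, A^* y> gives (Ax)^T y = x^T (A^*) y, i.e. x^T A^T y = x^T (A^*) y. Since this holds for all x, y, we must have A^* = A^T. Therefore
A^* =
[[2, 3, -2],
 [2, 1, -3]].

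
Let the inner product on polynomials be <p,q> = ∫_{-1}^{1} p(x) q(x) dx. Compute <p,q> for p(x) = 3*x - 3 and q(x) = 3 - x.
<p,q> = -20

Expand the product: p(x)·q(x) = -3*x^2 + 12*x - 9.
∫_{-1}^{1} of each monomial x^k gives [2/(k+1) if k even, 0 if k odd]. Integrating term-by-term (or equivalently evaluating the antiderivative F(x) = -x^3 + 6*x^2 - 9*x at the endpoints):
  F(1) − F(−1) = -4 − (16) = -20.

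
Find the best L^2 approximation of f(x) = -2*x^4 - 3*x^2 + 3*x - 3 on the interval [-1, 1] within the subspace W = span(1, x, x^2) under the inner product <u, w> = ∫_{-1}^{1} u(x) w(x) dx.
g(x) = -33*x^2/7 + 3*x - 99/35

The best approximation g ∈ W is the orthogonal projection of f onto W. Writing g = a_0 + a_1 x + a_2 x^2, the coefficients solve the normal equations G · a = b where
  G_{ij} = <φ_i, φ_j> and b_i = <f, φ_i>, with φ_0 = 1, φ_1 = x, φ_2 = x^2.
G =
  [2, 0, 2/3]
  [0, 2/3, 0]
  [2/3, 0, 2/5],
b = (-44/5, 2, -132/35).
Solving gives a_0 = -99/35, a_1 = 3, a_2 = -33/7, so
  g(x) = -33*x^2/7 + 3*x - 99/35.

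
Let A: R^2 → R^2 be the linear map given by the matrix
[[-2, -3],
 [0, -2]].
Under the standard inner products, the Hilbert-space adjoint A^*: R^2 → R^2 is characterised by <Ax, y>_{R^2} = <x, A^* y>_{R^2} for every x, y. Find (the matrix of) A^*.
A^* = A^T =
[[-2, 0],
 [-3, -2]]

For real matrices with standard dot products, the defining identity <Ax, y> = <x, A^* y> gives (Ax)^T y = x^T (A^*) y, i.e. x^T A^T y = x^T (A^*) y. Since this holds for all x, y, we must have A^* = A^T. Therefore
A^* =
[[-2, 0],
 [-3, -2]].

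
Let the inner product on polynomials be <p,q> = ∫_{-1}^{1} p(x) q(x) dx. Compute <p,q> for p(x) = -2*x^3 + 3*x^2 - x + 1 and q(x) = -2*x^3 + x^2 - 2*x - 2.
<p,q> = -44/35

Expand the product: p(x)·q(x) = 4*x^6 - 8*x^5 + 9*x^4 - 5*x^3 - 3*x^2 - 2.
∫_{-1}^{1} of each monomial x^k gives [2/(k+1) if k even, 0 if k odd]. Integrating term-by-term (or equivalently evaluating the antiderivative F(x) = 4*x^7/7 - 4*x^6/3 + 9*x^5/5 - 5*x^4/4 - x^3 - 2*x at the endpoints):
  F(1) − F(−1) = -1349/420 − (-821/420) = -44/35.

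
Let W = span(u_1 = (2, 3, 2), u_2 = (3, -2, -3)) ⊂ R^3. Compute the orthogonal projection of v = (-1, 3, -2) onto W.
proj_W(v) = (-3/338, 105/169, 15/26)

Set up U = [u_1 | ... | u_2] ∈ R^(3×2). The projector onto W = col(U) is P = U (U^T U)^(-1) U^T.
Compute U^T U =
  [17, -6]
  [-6, 22],
and U^T v = (3, -3).
Solve U^T U · c = U^T v for the coefficients: c = (24/169, -33/338). The projection is proj_W(v) = U c.
Check: (v - proj_W(v)) · u_1 = 0  (should be 0).
Check: (v - proj_W(v)) · u_2 = 0  (should be 0).
Result: proj_W(v) = (-3/338, 105/169, 15/26).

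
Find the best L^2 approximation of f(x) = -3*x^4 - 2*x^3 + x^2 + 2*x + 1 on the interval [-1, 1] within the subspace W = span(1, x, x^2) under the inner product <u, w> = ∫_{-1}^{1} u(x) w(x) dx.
g(x) = -11*x^2/7 + 4*x/5 + 44/35

The best approximation g ∈ W is the orthogonal projection of f onto W. Writing g = a_0 + a_1 x + a_2 x^2, the coefficients solve the normal equations G · a = b where
  G_{ij} = <φ_i, φ_j> and b_i = <f, φ_i>, with φ_0 = 1, φ_1 = x, φ_2 = x^2.
G =
  [2, 0, 2/3]
  [0, 2/3, 0]
  [2/3, 0, 2/5],
b = (22/15, 8/15, 22/105).
Solving gives a_0 = 44/35, a_1 = 4/5, a_2 = -11/7, so
  g(x) = -11*x^2/7 + 4*x/5 + 44/35.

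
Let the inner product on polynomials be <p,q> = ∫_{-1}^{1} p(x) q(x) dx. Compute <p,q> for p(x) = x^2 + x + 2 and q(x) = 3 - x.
<p,q> = 40/3

Expand the product: p(x)·q(x) = -x^3 + 2*x^2 + x + 6.
∫_{-1}^{1} of each monomial x^k gives [2/(k+1) if k even, 0 if k odd]. Integrating term-by-term (or equivalently evaluating the antiderivative F(x) = -x^4/4 + 2*x^3/3 + x^2/2 + 6*x at the endpoints):
  F(1) − F(−1) = 83/12 − (-77/12) = 40/3.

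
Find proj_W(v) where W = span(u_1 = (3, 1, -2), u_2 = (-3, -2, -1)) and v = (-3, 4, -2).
proj_W(v) = (-12/23, -53/115, -59/115)

Set up U = [u_1 | ... | u_2] ∈ R^(3×2). The projector onto W = col(U) is P = U (U^T U)^(-1) U^T.
Compute U^T U =
  [14, -9]
  [-9, 14],
and U^T v = (-1, 3).
Solve U^T U · c = U^T v for the coefficients: c = (13/115, 33/115). The projection is proj_W(v) = U c.
Check: (v - proj_W(v)) · u_1 = 0  (should be 0).
Check: (v - proj_W(v)) · u_2 = 0  (should be 0).
Result: proj_W(v) = (-12/23, -53/115, -59/115).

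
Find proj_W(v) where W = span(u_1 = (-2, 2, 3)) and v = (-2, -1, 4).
proj_W(v) = (-28/17, 28/17, 42/17)

Set up U = [u_1 | ... | u_1] ∈ R^(3×1). The projector onto W = col(U) is P = U (U^T U)^(-1) U^T.
Compute U^T U =
  [17],
and U^T v = (14).
Solve U^T U · c = U^T v for the coefficients: c = (14/17). The projection is proj_W(v) = U c.
Check: (v - proj_W(v)) · u_1 = 0  (should be 0).
Result: proj_W(v) = (-28/17, 28/17, 42/17).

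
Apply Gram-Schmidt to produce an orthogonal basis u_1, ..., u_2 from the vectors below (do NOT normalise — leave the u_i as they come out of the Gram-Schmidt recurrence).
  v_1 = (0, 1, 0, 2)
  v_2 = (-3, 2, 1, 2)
Orthogonal basis:
  u_1 = (0, 1, 0, 2)
  u_2 = (-3, 4/5, 1, -2/5)

Apply the Gram-Schmidt recurrence
  u_1 = v_1
  u_i = v_i − Σ_{j<i} ((v_i · u_j) / (u_j · u_j)) · u_j.

Step by step this gives:
  u_1 = (0, 1, 0, 2)
  u_2 = (-3, 4/5, 1, -2/5)

Orthogonality check:
  u_2 · u_1 = 0 (should be 0)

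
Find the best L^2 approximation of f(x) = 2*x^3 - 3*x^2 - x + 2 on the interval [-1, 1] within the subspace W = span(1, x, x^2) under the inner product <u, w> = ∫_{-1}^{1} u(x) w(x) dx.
g(x) = -3*x^2 + x/5 + 2

The best approximation g ∈ W is the orthogonal projection of f onto W. Writing g = a_0 + a_1 x + a_2 x^2, the coefficients solve the normal equations G · a = b where
  G_{ij} = <φ_i, φ_j> and b_i = <f, φ_i>, with φ_0 = 1, φ_1 = x, φ_2 = x^2.
G =
  [2, 0, 2/3]
  [0, 2/3, 0]
  [2/3, 0, 2/5],
b = (2, 2/15, 2/15).
Solving gives a_0 = 2, a_1 = 1/5, a_2 = -3, so
  g(x) = -3*x^2 + x/5 + 2.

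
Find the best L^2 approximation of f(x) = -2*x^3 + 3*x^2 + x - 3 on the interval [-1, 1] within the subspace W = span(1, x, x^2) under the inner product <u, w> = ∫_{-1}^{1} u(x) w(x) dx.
g(x) = 3*x^2 - x/5 - 3

The best approximation g ∈ W is the orthogonal projection of f onto W. Writing g = a_0 + a_1 x + a_2 x^2, the coefficients solve the normal equations G · a = b where
  G_{ij} = <φ_i, φ_j> and b_i = <f, φ_i>, with φ_0 = 1, φ_1 = x, φ_2 = x^2.
G =
  [2, 0, 2/3]
  [0, 2/3, 0]
  [2/3, 0, 2/5],
b = (-4, -2/15, -4/5).
Solving gives a_0 = -3, a_1 = -1/5, a_2 = 3, so
  g(x) = 3*x^2 - x/5 - 3.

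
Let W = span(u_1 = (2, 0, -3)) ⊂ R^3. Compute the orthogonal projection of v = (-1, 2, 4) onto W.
proj_W(v) = (-28/13, 0, 42/13)

Set up U = [u_1 | ... | u_1] ∈ R^(3×1). The projector onto W = col(U) is P = U (U^T U)^(-1) U^T.
Compute U^T U =
  [13],
and U^T v = (-14).
Solve U^T U · c = U^T v for the coefficients: c = (-14/13). The projection is proj_W(v) = U c.
Check: (v - proj_W(v)) · u_1 = 0  (should be 0).
Result: proj_W(v) = (-28/13, 0, 42/13).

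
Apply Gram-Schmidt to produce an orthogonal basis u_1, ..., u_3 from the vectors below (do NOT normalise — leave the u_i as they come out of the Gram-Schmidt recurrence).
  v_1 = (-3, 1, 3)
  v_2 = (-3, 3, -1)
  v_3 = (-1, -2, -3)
Orthogonal basis:
  u_1 = (-3, 1, 3)
  u_2 = (-30/19, 48/19, -46/19)
  u_3 = (-13/7, -78/35, -39/35)

Apply the Gram-Schmidt recurrence
  u_1 = v_1
  u_i = v_i − Σ_{j<i} ((v_i · u_j) / (u_j · u_j)) · u_j.

Step by step this gives:
  u_1 = (-3, 1, 3)
  u_2 = (-30/19, 48/19, -46/19)
  u_3 = (-13/7, -78/35, -39/35)

Orthogonality check:
  u_2 · u_1 = 0 (should be 0)
  u_3 · u_1 = 0 (should be 0)
  u_3 · u_2 = 0 (should be 0)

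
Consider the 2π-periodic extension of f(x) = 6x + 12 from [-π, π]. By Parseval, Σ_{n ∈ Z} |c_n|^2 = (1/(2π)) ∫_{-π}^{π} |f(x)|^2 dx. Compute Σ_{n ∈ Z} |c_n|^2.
Σ |c_n|^2 = 12π^2 + 144

Expand and integrate term by term over [-π, π]:
  ∫ (6x)^2 dx = 36·(2π^3/3); ∫ 2·6·(12)·x dx = 0 (odd integrand); ∫ 12^2 dx = 144·2π.
So (1/(2π)) ∫_{-π}^{π} (6x + 12)^2 dx = 36π^2/3 + 144 = 12π^2 + 144.
Parseval ⇒ Σ |c_n|^2 = 12π^2 + 144.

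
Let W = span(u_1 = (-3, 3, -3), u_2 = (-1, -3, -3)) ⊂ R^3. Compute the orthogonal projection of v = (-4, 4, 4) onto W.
proj_W(v) = (-4/7, 36/7, 12/7)

Set up U = [u_1 | ... | u_2] ∈ R^(3×2). The projector onto W = col(U) is P = U (U^T U)^(-1) U^T.
Compute U^T U =
  [27, 3]
  [3, 19],
and U^T v = (12, -20).
Solve U^T U · c = U^T v for the coefficients: c = (4/7, -8/7). The projection is proj_W(v) = U c.
Check: (v - proj_W(v)) · u_1 = 0  (should be 0).
Check: (v - proj_W(v)) · u_2 = 0  (should be 0).
Result: proj_W(v) = (-4/7, 36/7, 12/7).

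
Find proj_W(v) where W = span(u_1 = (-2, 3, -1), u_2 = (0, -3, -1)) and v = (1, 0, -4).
proj_W(v) = (-26/19, -15/19, -31/19)

Set up U = [u_1 | ... | u_2] ∈ R^(3×2). The projector onto W = col(U) is P = U (U^T U)^(-1) U^T.
Compute U^T U =
  [14, -8]
  [-8, 10],
and U^T v = (2, 4).
Solve U^T U · c = U^T v for the coefficients: c = (13/19, 18/19). The projection is proj_W(v) = U c.
Check: (v - proj_W(v)) · u_1 = 0  (should be 0).
Check: (v - proj_W(v)) · u_2 = 0  (should be 0).
Result: proj_W(v) = (-26/19, -15/19, -31/19).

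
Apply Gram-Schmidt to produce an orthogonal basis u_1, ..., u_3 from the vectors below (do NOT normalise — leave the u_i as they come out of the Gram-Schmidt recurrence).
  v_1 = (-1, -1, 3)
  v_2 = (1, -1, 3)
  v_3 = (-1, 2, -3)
Orthogonal basis:
  u_1 = (-1, -1, 3)
  u_2 = (20/11, -2/11, 6/11)
  u_3 = (0, 9/10, 3/10)

Apply the Gram-Schmidt recurrence
  u_1 = v_1
  u_i = v_i − Σ_{j<i} ((v_i · u_j) / (u_j · u_j)) · u_j.

Step by step this gives:
  u_1 = (-1, -1, 3)
  u_2 = (20/11, -2/11, 6/11)
  u_3 = (0, 9/10, 3/10)

Orthogonality check:
  u_2 · u_1 = 0 (should be 0)
  u_3 · u_1 = 0 (should be 0)
  u_3 · u_2 = 0 (should be 0)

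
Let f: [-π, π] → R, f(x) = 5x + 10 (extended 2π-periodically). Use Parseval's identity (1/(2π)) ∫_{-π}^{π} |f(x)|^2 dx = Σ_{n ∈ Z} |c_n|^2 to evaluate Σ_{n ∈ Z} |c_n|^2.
Σ |c_n|^2 = 25π^2/3 + 100

Expand and integrate term by term over [-π, π]:
  ∫ (5x)^2 dx = 25·(2π^3/3); ∫ 2·5·(10)·x dx = 0 (odd integrand); ∫ 10^2 dx = 100·2π.
So (1/(2π)) ∫_{-π}^{π} (5x + 10)^2 dx = 25π^2/3 + 100 = 25π^2/3 + 100.
Parseval ⇒ Σ |c_n|^2 = 25π^2/3 + 100.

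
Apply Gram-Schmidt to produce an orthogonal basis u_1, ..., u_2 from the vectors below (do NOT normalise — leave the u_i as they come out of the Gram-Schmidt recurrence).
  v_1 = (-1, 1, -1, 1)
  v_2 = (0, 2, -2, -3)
Orthogonal basis:
  u_1 = (-1, 1, -1, 1)
  u_2 = (1/4, 7/4, -7/4, -13/4)

Apply the Gram-Schmidt recurrence
  u_1 = v_1
  u_i = v_i − Σ_{j<i} ((v_i · u_j) / (u_j · u_j)) · u_j.

Step by step this gives:
  u_1 = (-1, 1, -1, 1)
  u_2 = (1/4, 7/4, -7/4, -13/4)

Orthogonality check:
  u_2 · u_1 = 0 (should be 0)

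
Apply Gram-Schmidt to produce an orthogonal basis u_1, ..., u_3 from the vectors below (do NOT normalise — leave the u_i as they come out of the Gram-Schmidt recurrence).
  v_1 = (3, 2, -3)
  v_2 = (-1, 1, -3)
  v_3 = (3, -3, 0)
Orthogonal basis:
  u_1 = (3, 2, -3)
  u_2 = (-23/11, 3/11, -21/11)
  u_3 = (135/178, -270/89, -225/178)

Apply the Gram-Schmidt recurrence
  u_1 = v_1
  u_i = v_i − Σ_{j<i} ((v_i · u_j) / (u_j · u_j)) · u_j.

Step by step this gives:
  u_1 = (3, 2, -3)
  u_2 = (-23/11, 3/11, -21/11)
  u_3 = (135/178, -270/89, -225/178)

Orthogonality check:
  u_2 · u_1 = 0 (should be 0)
  u_3 · u_1 = 0 (should be 0)
  u_3 · u_2 = 0 (should be 0)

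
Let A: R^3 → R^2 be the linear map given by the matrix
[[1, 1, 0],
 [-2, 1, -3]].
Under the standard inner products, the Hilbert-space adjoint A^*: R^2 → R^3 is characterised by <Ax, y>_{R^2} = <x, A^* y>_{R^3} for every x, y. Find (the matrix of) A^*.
A^* = A^T =
[[1, -2],
 [1, 1],
 [0, -3]]

For real matrices with standard dot products, the defining identity <Ax, y> = <x, A^* y> gives (Ax)^T y = x^T (A^*) y, i.e. x^T A^T y = x^T (A^*) y. Since this holds for all x, y, we must have A^* = A^T. Therefore
A^* =
[[1, -2],
 [1, 1],
 [0, -3]].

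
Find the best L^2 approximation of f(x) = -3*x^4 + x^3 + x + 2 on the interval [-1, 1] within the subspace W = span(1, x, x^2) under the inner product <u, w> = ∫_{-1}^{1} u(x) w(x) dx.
g(x) = -18*x^2/7 + 8*x/5 + 79/35

The best approximation g ∈ W is the orthogonal projection of f onto W. Writing g = a_0 + a_1 x + a_2 x^2, the coefficients solve the normal equations G · a = b where
  G_{ij} = <φ_i, φ_j> and b_i = <f, φ_i>, with φ_0 = 1, φ_1 = x, φ_2 = x^2.
G =
  [2, 0, 2/3]
  [0, 2/3, 0]
  [2/3, 0, 2/5],
b = (14/5, 16/15, 10/21).
Solving gives a_0 = 79/35, a_1 = 8/5, a_2 = -18/7, so
  g(x) = -18*x^2/7 + 8*x/5 + 79/35.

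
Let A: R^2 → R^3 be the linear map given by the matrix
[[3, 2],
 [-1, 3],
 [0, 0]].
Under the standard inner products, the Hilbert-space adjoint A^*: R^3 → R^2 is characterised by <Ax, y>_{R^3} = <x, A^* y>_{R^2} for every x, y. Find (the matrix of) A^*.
A^* = A^T =
[[3, -1, 0],
 [2, 3, 0]]

For real matrices with standard dot products, the defining identity <Ax, y> = <x, A^* y> gives (Ax)^T y = x^T (A^*) y, i.e. x^T A^T y = x^T (A^*) y. Since this holds for all x, y, we must have A^* = A^T. Therefore
A^* =
[[3, -1, 0],
 [2, 3, 0]].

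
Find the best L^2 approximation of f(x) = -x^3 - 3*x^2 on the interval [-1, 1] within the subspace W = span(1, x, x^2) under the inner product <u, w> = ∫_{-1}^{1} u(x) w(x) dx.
g(x) = -3*x^2 - 3*x/5

The best approximation g ∈ W is the orthogonal projection of f onto W. Writing g = a_0 + a_1 x + a_2 x^2, the coefficients solve the normal equations G · a = b where
  G_{ij} = <φ_i, φ_j> and b_i = <f, φ_i>, with φ_0 = 1, φ_1 = x, φ_2 = x^2.
G =
  [2, 0, 2/3]
  [0, 2/3, 0]
  [2/3, 0, 2/5],
b = (-2, -2/5, -6/5).
Solving gives a_0 = 0, a_1 = -3/5, a_2 = -3, so
  g(x) = -3*x^2 - 3*x/5.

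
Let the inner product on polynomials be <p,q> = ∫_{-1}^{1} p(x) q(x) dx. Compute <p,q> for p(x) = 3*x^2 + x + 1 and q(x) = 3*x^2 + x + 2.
<p,q> = 214/15

Expand the product: p(x)·q(x) = 9*x^4 + 6*x^3 + 10*x^2 + 3*x + 2.
∫_{-1}^{1} of each monomial x^k gives [2/(k+1) if k even, 0 if k odd]. Integrating term-by-term (or equivalently evaluating the antiderivative F(x) = 9*x^5/5 + 3*x^4/2 + 10*x^3/3 + 3*x^2/2 + 2*x at the endpoints):
  F(1) − F(−1) = 152/15 − (-62/15) = 214/15.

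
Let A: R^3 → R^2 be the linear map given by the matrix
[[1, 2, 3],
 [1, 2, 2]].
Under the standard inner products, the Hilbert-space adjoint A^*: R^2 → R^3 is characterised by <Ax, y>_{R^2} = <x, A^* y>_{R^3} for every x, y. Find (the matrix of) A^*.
A^* = A^T =
[[1, 1],
 [2, 2],
 [3, 2]]

For real matrices with standard dot products, the defining identity <Ax, y> = <x, A^* y> gives (Ax)^T y = x^T (A^*) y, i.e. x^T A^T y = x^T (A^*) y. Since this holds for all x, y, we must have A^* = A^T. Therefore
A^* =
[[1, 1],
 [2, 2],
 [3, 2]].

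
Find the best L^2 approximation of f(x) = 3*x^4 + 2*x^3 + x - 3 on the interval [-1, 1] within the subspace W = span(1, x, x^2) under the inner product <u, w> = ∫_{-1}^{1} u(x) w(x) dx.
g(x) = 18*x^2/7 + 11*x/5 - 114/35

The best approximation g ∈ W is the orthogonal projection of f onto W. Writing g = a_0 + a_1 x + a_2 x^2, the coefficients solve the normal equations G · a = b where
  G_{ij} = <φ_i, φ_j> and b_i = <f, φ_i>, with φ_0 = 1, φ_1 = x, φ_2 = x^2.
G =
  [2, 0, 2/3]
  [0, 2/3, 0]
  [2/3, 0, 2/5],
b = (-24/5, 22/15, -8/7).
Solving gives a_0 = -114/35, a_1 = 11/5, a_2 = 18/7, so
  g(x) = 18*x^2/7 + 11*x/5 - 114/35.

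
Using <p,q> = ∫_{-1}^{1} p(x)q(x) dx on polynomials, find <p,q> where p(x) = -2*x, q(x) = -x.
<p,q> = 4/3

Expand the product: p(x)·q(x) = 2*x^2.
∫_{-1}^{1} of each monomial x^k gives [2/(k+1) if k even, 0 if k odd]. Integrating term-by-term (or equivalently evaluating the antiderivative F(x) = 2*x^3/3 at the endpoints):
  F(1) − F(−1) = 2/3 − (-2/3) = 4/3.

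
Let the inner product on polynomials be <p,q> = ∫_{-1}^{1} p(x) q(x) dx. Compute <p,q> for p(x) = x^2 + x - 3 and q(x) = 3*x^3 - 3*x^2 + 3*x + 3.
<p,q> = -8

Expand the product: p(x)·q(x) = 3*x^5 - 9*x^3 + 15*x^2 - 6*x - 9.
∫_{-1}^{1} of each monomial x^k gives [2/(k+1) if k even, 0 if k odd]. Integrating term-by-term (or equivalently evaluating the antiderivative F(x) = x^6/2 - 9*x^4/4 + 5*x^3 - 3*x^2 - 9*x at the endpoints):
  F(1) − F(−1) = -35/4 − (-3/4) = -8.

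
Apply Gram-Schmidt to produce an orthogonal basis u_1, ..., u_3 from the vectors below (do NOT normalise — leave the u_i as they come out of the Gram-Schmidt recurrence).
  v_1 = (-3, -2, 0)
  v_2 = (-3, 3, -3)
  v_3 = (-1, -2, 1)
Orthogonal basis:
  u_1 = (-3, -2, 0)
  u_2 = (-30/13, 45/13, -3)
  u_3 = (-1/19, 3/38, 5/38)

Apply the Gram-Schmidt recurrence
  u_1 = v_1
  u_i = v_i − Σ_{j<i} ((v_i · u_j) / (u_j · u_j)) · u_j.

Step by step this gives:
  u_1 = (-3, -2, 0)
  u_2 = (-30/13, 45/13, -3)
  u_3 = (-1/19, 3/38, 5/38)

Orthogonality check:
  u_2 · u_1 = 0 (should be 0)
  u_3 · u_1 = 0 (should be 0)
  u_3 · u_2 = 0 (should be 0)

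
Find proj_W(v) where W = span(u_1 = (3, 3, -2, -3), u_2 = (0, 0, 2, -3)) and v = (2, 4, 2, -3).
proj_W(v) = (13/7, 13/7, 2/7, -29/7)

Set up U = [u_1 | ... | u_2] ∈ R^(4×2). The projector onto W = col(U) is P = U (U^T U)^(-1) U^T.
Compute U^T U =
  [31, 5]
  [5, 13],
and U^T v = (23, 13).
Solve U^T U · c = U^T v for the coefficients: c = (13/21, 16/21). The projection is proj_W(v) = U c.
Check: (v - proj_W(v)) · u_1 = 0  (should be 0).
Check: (v - proj_W(v)) · u_2 = 0  (should be 0).
Result: proj_W(v) = (13/7, 13/7, 2/7, -29/7).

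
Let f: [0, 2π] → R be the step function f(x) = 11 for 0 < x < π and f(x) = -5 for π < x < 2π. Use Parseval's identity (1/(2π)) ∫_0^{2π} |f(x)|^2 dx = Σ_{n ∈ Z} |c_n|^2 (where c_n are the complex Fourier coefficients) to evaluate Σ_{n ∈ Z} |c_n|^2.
Σ |c_n|^2 = 73

Parseval equates the L^2 energy of f (normalised by 1/(2π)) with the ℓ^2 sum of its Fourier coefficients: (1/(2π)) ∫_0^{2π} |f|^2 = Σ |c_n|^2.
Compute the left side: (1/(2π)) [∫_0^π 11^2 dx + ∫_π^{2π} (-5)^2 dx] = (1/(2π)) · (121π + 25π) = (121 + 25)/2 = 73.
So Σ_{n ∈ Z} |c_n|^2 = 73.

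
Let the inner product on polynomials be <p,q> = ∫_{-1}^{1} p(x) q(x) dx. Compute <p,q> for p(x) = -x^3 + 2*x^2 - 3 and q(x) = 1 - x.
<p,q> = -64/15

Expand the product: p(x)·q(x) = x^4 - 3*x^3 + 2*x^2 + 3*x - 3.
∫_{-1}^{1} of each monomial x^k gives [2/(k+1) if k even, 0 if k odd]. Integrating term-by-term (or equivalently evaluating the antiderivative F(x) = x^5/5 - 3*x^4/4 + 2*x^3/3 + 3*x^2/2 - 3*x at the endpoints):
  F(1) − F(−1) = -83/60 − (173/60) = -64/15.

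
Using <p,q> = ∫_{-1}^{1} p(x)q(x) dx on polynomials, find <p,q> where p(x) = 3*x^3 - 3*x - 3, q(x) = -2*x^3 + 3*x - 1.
<p,q> = 30/7

Expand the product: p(x)·q(x) = -6*x^6 + 15*x^4 + 3*x^3 - 9*x^2 - 6*x + 3.
∫_{-1}^{1} of each monomial x^k gives [2/(k+1) if k even, 0 if k odd]. Integrating term-by-term (or equivalently evaluating the antiderivative F(x) = -6*x^7/7 + 3*x^5 + 3*x^4/4 - 3*x^3 - 3*x^2 + 3*x at the endpoints):
  F(1) − F(−1) = -3/28 − (-123/28) = 30/7.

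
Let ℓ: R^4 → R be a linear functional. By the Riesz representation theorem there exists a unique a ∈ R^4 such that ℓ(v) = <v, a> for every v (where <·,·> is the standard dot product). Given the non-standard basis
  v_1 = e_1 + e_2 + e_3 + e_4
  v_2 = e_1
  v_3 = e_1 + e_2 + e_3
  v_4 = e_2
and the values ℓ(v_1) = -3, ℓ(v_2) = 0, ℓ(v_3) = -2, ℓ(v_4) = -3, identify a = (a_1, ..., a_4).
a = (0, -3, 1, -1)

Write a = (a_1, ..., a_4) in the standard basis. For each basis vector v_i, ℓ(v_i) = <v_i, a> is a linear equation in the a_j's. Collect the n equations into a matrix system V a = ℓ, where row i of V is v_i (expressed in the standard basis). Since V is invertible (lower-triangular with 1s on the diagonal, up to permutation), solve by back-substitution:
  V =
[[1, 1, 1, 1],
 [1, 0, 0, 0],
 [1, 1, 1, 0],
 [0, 1, 0, 0]]
  V a = (-3, 0, -2, -3)
Solving gives a = (0, -3, 1, -1).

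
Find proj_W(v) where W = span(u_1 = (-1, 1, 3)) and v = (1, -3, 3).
proj_W(v) = (-5/11, 5/11, 15/11)

Set up U = [u_1 | ... | u_1] ∈ R^(3×1). The projector onto W = col(U) is P = U (U^T U)^(-1) U^T.
Compute U^T U =
  [11],
and U^T v = (5).
Solve U^T U · c = U^T v for the coefficients: c = (5/11). The projection is proj_W(v) = U c.
Check: (v - proj_W(v)) · u_1 = 0  (should be 0).
Result: proj_W(v) = (-5/11, 5/11, 15/11).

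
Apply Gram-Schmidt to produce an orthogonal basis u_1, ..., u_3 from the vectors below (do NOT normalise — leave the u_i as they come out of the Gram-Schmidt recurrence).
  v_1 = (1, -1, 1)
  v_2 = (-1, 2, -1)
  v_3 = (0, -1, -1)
Orthogonal basis:
  u_1 = (1, -1, 1)
  u_2 = (1/3, 2/3, 1/3)
  u_3 = (1/2, 0, -1/2)

Apply the Gram-Schmidt recurrence
  u_1 = v_1
  u_i = v_i − Σ_{j<i} ((v_i · u_j) / (u_j · u_j)) · u_j.

Step by step this gives:
  u_1 = (1, -1, 1)
  u_2 = (1/3, 2/3, 1/3)
  u_3 = (1/2, 0, -1/2)

Orthogonality check:
  u_2 · u_1 = 0 (should be 0)
  u_3 · u_1 = 0 (should be 0)
  u_3 · u_2 = 0 (should be 0)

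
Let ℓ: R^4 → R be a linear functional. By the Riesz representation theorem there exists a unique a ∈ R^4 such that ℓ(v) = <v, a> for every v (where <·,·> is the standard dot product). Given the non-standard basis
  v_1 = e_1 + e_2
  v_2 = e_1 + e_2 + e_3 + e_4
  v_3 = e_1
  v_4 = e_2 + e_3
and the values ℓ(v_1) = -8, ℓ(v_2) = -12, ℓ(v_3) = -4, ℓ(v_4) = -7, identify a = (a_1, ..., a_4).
a = (-4, -4, -3, -1)

Write a = (a_1, ..., a_4) in the standard basis. For each basis vector v_i, ℓ(v_i) = <v_i, a> is a linear equation in the a_j's. Collect the n equations into a matrix system V a = ℓ, where row i of V is v_i (expressed in the standard basis). Since V is invertible (lower-triangular with 1s on the diagonal, up to permutation), solve by back-substitution:
  V =
[[1, 1, 0, 0],
 [1, 1, 1, 1],
 [1, 0, 0, 0],
 [0, 1, 1, 0]]
  V a = (-8, -12, -4, -7)
Solving gives a = (-4, -4, -3, -1).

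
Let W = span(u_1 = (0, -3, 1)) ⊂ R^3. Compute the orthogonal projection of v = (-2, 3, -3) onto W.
proj_W(v) = (0, 18/5, -6/5)

Set up U = [u_1 | ... | u_1] ∈ R^(3×1). The projector onto W = col(U) is P = U (U^T U)^(-1) U^T.
Compute U^T U =
  [10],
and U^T v = (-12).
Solve U^T U · c = U^T v for the coefficients: c = (-6/5). The projection is proj_W(v) = U c.
Check: (v - proj_W(v)) · u_1 = 0  (should be 0).
Result: proj_W(v) = (0, 18/5, -6/5).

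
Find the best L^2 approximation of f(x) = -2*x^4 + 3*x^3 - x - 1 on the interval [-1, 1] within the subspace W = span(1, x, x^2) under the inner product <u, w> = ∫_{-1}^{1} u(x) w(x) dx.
g(x) = -12*x^2/7 + 4*x/5 - 29/35

The best approximation g ∈ W is the orthogonal projection of f onto W. Writing g = a_0 + a_1 x + a_2 x^2, the coefficients solve the normal equations G · a = b where
  G_{ij} = <φ_i, φ_j> and b_i = <f, φ_i>, with φ_0 = 1, φ_1 = x, φ_2 = x^2.
G =
  [2, 0, 2/3]
  [0, 2/3, 0]
  [2/3, 0, 2/5],
b = (-14/5, 8/15, -26/21).
Solving gives a_0 = -29/35, a_1 = 4/5, a_2 = -12/7, so
  g(x) = -12*x^2/7 + 4*x/5 - 29/35.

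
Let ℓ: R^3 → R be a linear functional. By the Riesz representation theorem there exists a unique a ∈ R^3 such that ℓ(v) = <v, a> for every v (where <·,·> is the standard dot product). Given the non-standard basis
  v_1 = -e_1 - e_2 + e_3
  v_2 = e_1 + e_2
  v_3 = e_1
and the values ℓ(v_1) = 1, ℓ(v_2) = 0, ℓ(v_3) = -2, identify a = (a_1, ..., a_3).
a = (-2, 2, 1)

Write a = (a_1, ..., a_3) in the standard basis. For each basis vector v_i, ℓ(v_i) = <v_i, a> is a linear equation in the a_j's. Collect the n equations into a matrix system V a = ℓ, where row i of V is v_i (expressed in the standard basis). Since V is invertible (lower-triangular with 1s on the diagonal, up to permutation), solve by back-substitution:
  V =
[[-1, -1, 1],
 [1, 1, 0],
 [1, 0, 0]]
  V a = (1, 0, -2)
Solving gives a = (-2, 2, 1).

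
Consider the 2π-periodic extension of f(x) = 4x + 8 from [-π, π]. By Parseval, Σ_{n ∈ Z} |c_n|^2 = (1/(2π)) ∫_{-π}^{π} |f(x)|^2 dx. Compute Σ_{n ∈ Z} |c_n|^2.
Σ |c_n|^2 = 16π^2/3 + 64

Expand and integrate term by term over [-π, π]:
  ∫ (4x)^2 dx = 16·(2π^3/3); ∫ 2·4·(8)·x dx = 0 (odd integrand); ∫ 8^2 dx = 64·2π.
So (1/(2π)) ∫_{-π}^{π} (4x + 8)^2 dx = 16π^2/3 + 64 = 16π^2/3 + 64.
Parseval ⇒ Σ |c_n|^2 = 16π^2/3 + 64.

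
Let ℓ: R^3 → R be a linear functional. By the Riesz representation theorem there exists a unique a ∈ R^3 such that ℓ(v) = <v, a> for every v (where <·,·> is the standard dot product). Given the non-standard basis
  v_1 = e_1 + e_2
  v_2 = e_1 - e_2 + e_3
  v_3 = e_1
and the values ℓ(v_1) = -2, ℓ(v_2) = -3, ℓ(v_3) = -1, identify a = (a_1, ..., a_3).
a = (-1, -1, -3)

Write a = (a_1, ..., a_3) in the standard basis. For each basis vector v_i, ℓ(v_i) = <v_i, a> is a linear equation in the a_j's. Collect the n equations into a matrix system V a = ℓ, where row i of V is v_i (expressed in the standard basis). Since V is invertible (lower-triangular with 1s on the diagonal, up to permutation), solve by back-substitution:
  V =
[[1, 1, 0],
 [1, -1, 1],
 [1, 0, 0]]
  V a = (-2, -3, -1)
Solving gives a = (-1, -1, -3).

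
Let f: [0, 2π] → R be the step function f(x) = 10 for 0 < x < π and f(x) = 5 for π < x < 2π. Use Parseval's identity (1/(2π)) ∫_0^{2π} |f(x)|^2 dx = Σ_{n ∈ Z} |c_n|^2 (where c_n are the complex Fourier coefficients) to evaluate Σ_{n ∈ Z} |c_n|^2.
Σ |c_n|^2 = 125/2

Parseval equates the L^2 energy of f (normalised by 1/(2π)) with the ℓ^2 sum of its Fourier coefficients: (1/(2π)) ∫_0^{2π} |f|^2 = Σ |c_n|^2.
Compute the left side: (1/(2π)) [∫_0^π 10^2 dx + ∫_π^{2π} 5^2 dx] = (1/(2π)) · (100π + 25π) = (100 + 25)/2 = 125/2.
So Σ_{n ∈ Z} |c_n|^2 = 125/2.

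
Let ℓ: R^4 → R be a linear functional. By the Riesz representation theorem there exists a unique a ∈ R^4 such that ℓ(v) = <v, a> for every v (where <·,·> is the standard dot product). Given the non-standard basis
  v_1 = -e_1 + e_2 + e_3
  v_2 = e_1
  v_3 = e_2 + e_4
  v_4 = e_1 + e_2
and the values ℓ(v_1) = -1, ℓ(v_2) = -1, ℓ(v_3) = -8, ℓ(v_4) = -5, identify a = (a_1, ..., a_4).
a = (-1, -4, 2, -4)

Write a = (a_1, ..., a_4) in the standard basis. For each basis vector v_i, ℓ(v_i) = <v_i, a> is a linear equation in the a_j's. Collect the n equations into a matrix system V a = ℓ, where row i of V is v_i (expressed in the standard basis). Since V is invertible (lower-triangular with 1s on the diagonal, up to permutation), solve by back-substitution:
  V =
[[-1, 1, 1, 0],
 [1, 0, 0, 0],
 [0, 1, 0, 1],
 [1, 1, 0, 0]]
  V a = (-1, -1, -8, -5)
Solving gives a = (-1, -4, 2, -4).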